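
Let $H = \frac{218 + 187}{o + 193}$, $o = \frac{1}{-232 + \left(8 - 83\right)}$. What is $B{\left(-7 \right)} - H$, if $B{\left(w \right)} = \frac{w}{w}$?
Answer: $- \frac{4339}{3950} \approx -1.0985$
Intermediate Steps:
$B{\left(w \right)} = 1$
$o = - \frac{1}{307}$ ($o = \frac{1}{-232 - 75} = \frac{1}{-307} = - \frac{1}{307} \approx -0.0032573$)
$H = \frac{8289}{3950}$ ($H = \frac{218 + 187}{- \frac{1}{307} + 193} = \frac{405}{\frac{59250}{307}} = 405 \cdot \frac{307}{59250} = \frac{8289}{3950} \approx 2.0985$)
$B{\left(-7 \right)} - H = 1 - \frac{8289}{3950} = - \frac{4339}{3950}$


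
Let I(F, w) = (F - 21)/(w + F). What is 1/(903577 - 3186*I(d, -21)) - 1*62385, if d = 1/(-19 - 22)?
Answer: -56170892534/900391 ≈ -62385.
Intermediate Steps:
d = -1/41 (d = 1/(-41) = -1/41 ≈ -0.024390)
I(F, w) = (-21 + F)/(F + w)
1/(903577 - 3186*I(d, -21)) - 1*62385 = 1/(903577 - 3186*(-21 - 1/41)/(-1/41 - 21)) - 1*62385 = 1/(903577 - 3186*(-862)/((-862/41)*41)) - 62385 = 1/(903577 - (-65313)*(-862)/(431*41)) - 62385 = 1/(903577 - 3186*1) - 62385 = 1/(903577 - 3186) - 62385 = 1/900391 - 62385 = -56170892534/900391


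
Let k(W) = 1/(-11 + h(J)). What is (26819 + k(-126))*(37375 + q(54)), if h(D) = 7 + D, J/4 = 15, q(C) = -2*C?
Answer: 55970002955/56 ≈ 9.9946e+8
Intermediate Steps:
J = 60 (J = 4*15 = 60)
k(W) = 1/56 (k(W) = 1/(-11 + (7 + 60)) = 1/(-11 + 67) = 1/56)
(26819 + k(-126))*(37375 + q(54)) = (26819 + 1/56)*(37375 - 2*54) = 1501865*(37375 - 108)/56 = (1501865/56)*37267 = 55970002955/56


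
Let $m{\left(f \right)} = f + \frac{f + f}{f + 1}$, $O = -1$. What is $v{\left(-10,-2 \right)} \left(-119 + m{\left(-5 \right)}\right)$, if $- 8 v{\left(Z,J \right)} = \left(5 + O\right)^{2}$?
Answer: $243$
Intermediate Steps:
$v{\left(Z,J \right)} = -2$ ($v{\left(Z,J \right)} = - \frac{\left(5 - 1\right)^{2}}{8} = - \frac{4^{2}}{8} = \left(- \frac{1}{8}\right) 16 = -2$)
$m{\left(f \right)} = f + \frac{2 f}{1 + f}$
$v{\left(-10,-2 \right)} \left(-119 + m{\left(-5 \right)}\right) = - 2 \left(-119 - \frac{5 \left(3 - 5\right)}{1 - 5}\right) = - 2 \left(-119 - 5 \frac{1}{-4} \left(-2\right)\right) = - 2 \left(-119 - \left(- \frac{5}{4}\right) \left(-2\right)\right) = - 2 \left(-119 - \frac{5}{2}\right) = \left(-2\right) \left(- \frac{243}{2}\right) = 243$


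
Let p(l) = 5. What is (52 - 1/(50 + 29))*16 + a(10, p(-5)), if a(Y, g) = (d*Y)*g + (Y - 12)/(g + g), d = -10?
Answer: 130981/395 ≈ 331.60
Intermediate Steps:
a(Y, g) = (-12 + Y)/(2*g) - 10*Y*g (a(Y, g) = (-10*Y)*g + (Y - 12)/(g + g) = -10*Y*g + (-12 + Y)/((2*g)) = -10*Y*g + (-12 + Y)*(1/(2*g)) = -10*Y*g + (-12 + Y)/(2*g) = (-12 + Y)/(2*g) - 10*Y*g)
(52 - 1/(50 + 29))*16 + a(10, p(-5)) = (52 - 1/(50 + 29))*16 + (1/2)*(-12 + 10 - 20*10*5**2)/5 = (52 - 1/79)*16 + (1/2)*(1/5)*(-12 + 10 - 20*10*25) = (52 - 1*1/79)*16 + (1/2)*(1/5)*(-12 + 10 - 5000) = (52 - 1/79)*16 + (1/2)*(1/5)*(-5002) = (4107/79)*16 - 2501/5 = 65712/79 - 2501/5 = 130981/395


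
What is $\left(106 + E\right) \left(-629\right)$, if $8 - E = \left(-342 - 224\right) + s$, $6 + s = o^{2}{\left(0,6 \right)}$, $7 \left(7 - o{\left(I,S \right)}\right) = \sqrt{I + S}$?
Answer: $- \frac{19629203}{49} - 1258 \sqrt{6} \approx -4.0368 \cdot 10^{5}$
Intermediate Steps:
$o{\left(I,S \right)} = 7 - \frac{\sqrt{I + S}}{7}$
$s = -6 + \left(7 - \frac{\sqrt{6}}{7}\right)^{2}$ ($s = -6 + \left(7 - \frac{\sqrt{0 + 6}}{7}\right)^{2} = -6 + \left(7 - \frac{\sqrt{6}}{7}\right)^{2} \approx 38.223$)
$E = \frac{26013}{49} + 2 \sqrt{6}$ ($E = 8 - \left(\left(-342 - 224\right) + \left(\frac{2113}{49} - 2 \sqrt{6}\right)\right) = 8 - \left(-566 + \left(\frac{2113}{49} - 2 \sqrt{6}\right)\right) = 8 - \left(- \frac{25621}{49} - 2 \sqrt{6}\right) = 8 + \left(\frac{25621}{49} + 2 \sqrt{6}\right) = \frac{26013}{49} + 2 \sqrt{6} \approx 535.78$)
$\left(106 + E\right) \left(-629\right) = \left(106 + \left(\frac{26013}{49} + 2 \sqrt{6}\right)\right) \left(-629\right) = \left(\frac{31207}{49} + 2 \sqrt{6}\right) \left(-629\right) = - \frac{19629203}{49} - 1258 \sqrt{6}$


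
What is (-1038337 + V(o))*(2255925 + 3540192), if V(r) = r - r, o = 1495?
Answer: -6018322737429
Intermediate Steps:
V(r) = 0
(-1038337 + V(o))*(2255925 + 3540192) = (-1038337 + 0)*(2255925 + 3540192) = -1038337*5796117 = -6018322737429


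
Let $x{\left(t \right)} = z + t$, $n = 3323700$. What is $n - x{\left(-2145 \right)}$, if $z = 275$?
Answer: $3325570$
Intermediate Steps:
$x{\left(t \right)} = 275 + t$
$n - x{\left(-2145 \right)} = 3323700 - \left(275 - 2145\right) = 3323700 - -1870 = 3323700 + 1870 = 3325570$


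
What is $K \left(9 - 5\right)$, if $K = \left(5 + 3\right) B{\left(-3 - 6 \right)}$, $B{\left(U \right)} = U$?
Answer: $-288$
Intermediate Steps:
$K = -72$ ($K = \left(5 + 3\right) \left(-3 - 6\right) = 8 \left(-3 - 6\right) = 8 \left(-9\right) = -72$)
$K \left(9 - 5\right) = - 72 \left(9 - 5\right) = \left(-72\right) 4 = -288$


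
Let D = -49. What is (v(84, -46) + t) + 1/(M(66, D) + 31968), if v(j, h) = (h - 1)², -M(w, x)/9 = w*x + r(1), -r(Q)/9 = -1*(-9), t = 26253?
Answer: 1759036987/61803 ≈ 28462.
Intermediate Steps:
r(Q) = -81 (r(Q) = -(-9)*(-9) = -9*9 = -81)
M(w, x) = 729 - 9*w*x (M(w, x) = -9*(w*x - 81) = -9*(-81 + w*x) = 729 - 9*w*x)
v(j, h) = (-1 + h)²
(v(84, -46) + t) + 1/(M(66, D) + 31968) = ((-1 - 46)² + 26253) + 1/((729 - 9*66*(-49)) + 31968) = ((-47)² + 26253) + 1/((729 + 29106) + 31968) = (2209 + 26253) + 1/(29835 + 31968) = 28462 + 1/61803 = 1759036987/61803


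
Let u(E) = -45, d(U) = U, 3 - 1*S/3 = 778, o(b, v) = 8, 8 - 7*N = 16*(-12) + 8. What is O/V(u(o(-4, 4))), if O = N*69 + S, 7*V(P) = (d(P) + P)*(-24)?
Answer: -1009/720 ≈ -1.4014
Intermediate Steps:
N = 192/7 (N = 8/7 - (16*(-12) + 8)/7 = 8/7 - (-192 + 8)/7 = 8/7 - ⅐*(-184) = 8/7 + 184/7 = 192/7 ≈ 27.429)
S = -2325 (S = 9 - 3*778 = 9 - 2334 = -2325)
V(P) = -48*P/7 (V(P) = ((P + P)*(-24))/7 = ((2*P)*(-24))/7 = (-48*P)/7 = -48*P/7)
O = -3027/7 (O = (192/7)*69 - 2325 = 13248/7 - 2325 = -3027/7 ≈ -432.43)
O/V(u(o(-4, 4))) = -3027/(7*((-48/7*(-45)))) = -3027/(7*2160/7) = -3027/7*7/2160 = -1009/720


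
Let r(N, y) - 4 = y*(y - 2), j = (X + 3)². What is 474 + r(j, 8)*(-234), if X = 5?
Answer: -11694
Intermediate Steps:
j = 64 (j = (5 + 3)² = 8² = 64)
r(N, y) = 4 + y*(-2 + y) (r(N, y) = 4 + y*(y - 2) = 4 + y*(-2 + y))
474 + r(j, 8)*(-234) = 474 + (4 + 8² - 2*8)*(-234) = 474 + (4 + 64 - 16)*(-234) = 474 + 52*(-234) = 474 - 12168 = -11694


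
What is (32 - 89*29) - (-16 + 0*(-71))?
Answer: -2533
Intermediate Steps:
(32 - 89*29) - (-16 + 0*(-71)) = (32 - 2581) - (-16 + 0) = -2549 - 1*(-16) = -2549 + 16 = -2533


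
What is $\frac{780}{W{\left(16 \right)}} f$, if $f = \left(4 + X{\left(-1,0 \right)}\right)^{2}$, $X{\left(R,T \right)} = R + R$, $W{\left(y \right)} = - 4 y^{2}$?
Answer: $- \frac{195}{64} \approx -3.0469$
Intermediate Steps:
$X{\left(R,T \right)} = 2 R$
$f = 4$ ($f = \left(4 + 2 \left(-1\right)\right)^{2} = \left(4 - 2\right)^{2} = 2^{2} = 4$)
$\frac{780}{W{\left(16 \right)}} f = \frac{780}{\left(-4\right) 16^{2}} \cdot 4 = \frac{780}{\left(-4\right) 256} \cdot 4 = \frac{780}{-1024} \cdot 4 = 780 \left(- \frac{1}{1024}\right) 4 = \left(- \frac{195}{256}\right) 4 = - \frac{195}{64}$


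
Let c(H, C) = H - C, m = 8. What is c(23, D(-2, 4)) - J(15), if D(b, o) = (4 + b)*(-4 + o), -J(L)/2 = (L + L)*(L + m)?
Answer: 1403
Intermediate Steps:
J(L) = -4*L*(8 + L) (J(L) = -2*(L + L)*(L + 8) = -2*2*L*(8 + L) = -4*L*(8 + L))
D(b, o) = (-4 + o)*(4 + b)
c(23, D(-2, 4)) - J(15) = (23 - (-16 - 4*(-2) + 4*4 - 2*4)) - (-4)*15*(8 + 15) = (23 - (-16 + 8 + 16 - 8)) - (-4)*15*23 = (23 - 1*0) - 1*(-1380) = (23 + 0) + 1380 = 23 + 1380 = 1403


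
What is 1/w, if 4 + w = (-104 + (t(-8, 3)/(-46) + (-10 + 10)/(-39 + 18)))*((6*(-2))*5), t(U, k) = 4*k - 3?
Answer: 23/143698 ≈ 0.00016006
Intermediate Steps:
t(U, k) = -3 + 4*k
w = 143698/23 (w = -4 + (-104 + ((-3 + 4*3)/(-46) + (-10 + 10)/(-39 + 18)))*((6*(-2))*5) = -4 + (-104 + ((-3 + 12)*(-1/46) + 0/(-21)))*(-12*5) = -4 + (-104 + (9*(-1/46) + 0*(-1/21)))*(-60) = -4 + (-104 + (-9/46 + 0))*(-60) = -4 + (-104 - 9/46)*(-60) = -4 - 4793/46*(-60) = -4 + 143790/23 = 143698/23 ≈ 6247.7)
1/w = 1/(143698/23) = 23/143698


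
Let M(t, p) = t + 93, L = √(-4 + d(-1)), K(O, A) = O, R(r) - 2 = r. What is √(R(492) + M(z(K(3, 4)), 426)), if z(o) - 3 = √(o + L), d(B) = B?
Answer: √(590 + √(3 + I*√5)) ≈ 24.328 + 0.0125*I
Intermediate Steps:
R(r) = 2 + r
L = I*√5 (L = √(-4 - 1) = √(-5) = I*√5 ≈ 2.2361*I)
z(o) = 3 + √(o + I*√5)
M(t, p) = 93 + t
√(R(492) + M(z(K(3, 4)), 426)) = √((2 + 492) + (93 + (3 + √(3 + I*√5)))) = √(494 + (96 + √(3 + I*√5))) = √(590 + √(3 + I*√5))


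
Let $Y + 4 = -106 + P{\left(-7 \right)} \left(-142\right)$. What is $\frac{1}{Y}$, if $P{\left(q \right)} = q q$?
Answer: $- \frac{1}{7068} \approx -0.00014148$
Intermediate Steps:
$P{\left(q \right)} = q^{2}$
$Y = -7068$ ($Y = -4 + \left(-106 + \left(-7\right)^{2} \left(-142\right)\right) = -4 + \left(-106 + 49 \left(-142\right)\right) = -4 - 7064 = -7068$)
$\frac{1}{Y} = \frac{1}{-7068} = - \frac{1}{7068}$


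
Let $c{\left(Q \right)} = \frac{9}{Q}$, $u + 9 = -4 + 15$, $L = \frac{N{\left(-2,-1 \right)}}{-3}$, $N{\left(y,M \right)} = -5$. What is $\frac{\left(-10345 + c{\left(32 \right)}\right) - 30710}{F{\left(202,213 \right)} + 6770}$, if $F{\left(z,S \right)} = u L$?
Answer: $- \frac{3941253}{650240} \approx -6.0612$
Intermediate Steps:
$L = \frac{5}{3}$ ($L = - \frac{5}{-3} = \left(-5\right) \left(- \frac{1}{3}\right) = \frac{5}{3} \approx 1.6667$)
$u = 2$ ($u = -9 + \left(-4 + 15\right) = -9 + 11 = 2$)
$F{\left(z,S \right)} = \frac{10}{3}$ ($F{\left(z,S \right)} = 2 \cdot \frac{5}{3} = \frac{10}{3}$)
$\frac{\left(-10345 + c{\left(32 \right)}\right) - 30710}{F{\left(202,213 \right)} + 6770} = \frac{\left(-10345 + \frac{9}{32}\right) - 30710}{\frac{10}{3} + 6770} = \frac{\left(-10345 + 9 \cdot \frac{1}{32}\right) - 30710}{\frac{20320}{3}} = \left(\left(-10345 + \frac{9}{32}\right) - 30710\right) \frac{3}{20320} = \left(- \frac{331031}{32} - 30710\right) \frac{3}{20320} = \left(- \frac{1313751}{32}\right) \frac{3}{20320} = - \frac{3941253}{650240}$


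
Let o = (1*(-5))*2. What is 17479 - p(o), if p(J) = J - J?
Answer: 17479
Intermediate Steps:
o = -10 (o = -5*2 = -10)
p(J) = 0
17479 - p(o) = 17479 - 1*0 = 17479 + 0 = 17479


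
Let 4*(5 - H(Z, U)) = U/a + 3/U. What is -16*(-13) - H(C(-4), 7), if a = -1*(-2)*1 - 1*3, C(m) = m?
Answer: 2819/14 ≈ 201.36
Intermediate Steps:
a = -1 (a = 2*1 - 3 = 2 - 3 = -1)
H(Z, U) = 5 - 3/(4*U) + U/4 (H(Z, U) = 5 - (U/(-1) + 3/U)/4 = 5 - (U*(-1) + 3/U)/4 = 5 - (-U + 3/U)/4 = 5 + (-3/(4*U) + U/4) = 5 - 3/(4*U) + U/4)
-16*(-13) - H(C(-4), 7) = -16*(-13) - (-3 + 7*(20 + 7))/(4*7) = 208 - (-3 + 7*27)/(4*7) = 208 - (-3 + 189)/(4*7) = 208 - 186/(4*7) = 208 - 1*93/14 = 208 - 93/14 = 2819/14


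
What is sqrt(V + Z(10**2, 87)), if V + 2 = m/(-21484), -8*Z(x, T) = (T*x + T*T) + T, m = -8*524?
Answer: I*sqrt(13759354)/82 ≈ 45.236*I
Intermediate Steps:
m = -4192
Z(x, T) = -T/8 - T**2/8 - T*x/8 (Z(x, T) = -((T*x + T*T) + T)/8 = -((T*x + T**2) + T)/8 = -((T**2 + T*x) + T)/8 = -(T + T**2 + T*x)/8 = -T/8 - T**2/8 - T*x/8)
V = -74/41 (V = -2 - 4192/(-21484) = -2 - 4192*(-1/21484) = -2 + 8/41 = -74/41 ≈ -1.8049)
sqrt(V + Z(10**2, 87)) = sqrt(-74/41 - 1/8*87*(1 + 87 + 10**2)) = sqrt(-74/41 - 1/8*87*(1 + 87 + 100)) = sqrt(-74/41 - 1/8*87*188) = sqrt(-74/41 - 4089/2) = sqrt(-167797/82) = I*sqrt(13759354)/82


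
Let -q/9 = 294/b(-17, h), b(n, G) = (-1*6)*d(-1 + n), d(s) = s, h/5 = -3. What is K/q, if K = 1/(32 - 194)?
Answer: 1/3969 ≈ 0.00025195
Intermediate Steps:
h = -15 (h = 5*(-3) = -15)
b(n, G) = 6 - 6*n (b(n, G) = (-1*6)*(-1 + n) = -6*(-1 + n) = 6 - 6*n)
q = -49/2 (q = -2646/(6 - 6*(-17)) = -2646/(6 + 102) = -2646/108 = -9*49/18 = -49/2 ≈ -24.500)
K = -1/162 (K = 1/(-162) = -1/162 ≈ -0.0061728)
K/q = -1/(162*(-49/2)) = -1/162*(-2/49) = 1/3969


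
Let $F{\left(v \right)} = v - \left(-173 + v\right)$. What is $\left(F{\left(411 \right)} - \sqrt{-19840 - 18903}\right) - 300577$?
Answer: $-300404 - i \sqrt{38743} \approx -3.004 \cdot 10^{5} - 196.83 i$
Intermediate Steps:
$F{\left(v \right)} = 173$
$\left(F{\left(411 \right)} - \sqrt{-19840 - 18903}\right) - 300577 = \left(173 - \sqrt{-19840 - 18903}\right) - 300577 = \left(173 - \sqrt{-38743}\right) - 300577 = \left(173 - i \sqrt{38743}\right) - 300577 = -300404 - i \sqrt{38743}$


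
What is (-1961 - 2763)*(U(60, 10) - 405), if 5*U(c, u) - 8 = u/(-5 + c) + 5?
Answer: 20908424/11 ≈ 1.9008e+6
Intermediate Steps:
U(c, u) = 13/5 + u/(5*(-5 + c)) (U(c, u) = 8/5 + (u/(-5 + c) + 5)/5 = 8/5 + (5 + u/(-5 + c))/5 = 8/5 + (1 + u/(5*(-5 + c))) = 13/5 + u/(5*(-5 + c)))
(-1961 - 2763)*(U(60, 10) - 405) = (-1961 - 2763)*((-65 + 10 + 13*60)/(5*(-5 + 60)) - 405) = -4724*((⅕)*(-65 + 10 + 780)/55 - 405) = -4724*((⅕)*(1/55)*725 - 405) = -4724*(29/11 - 405) = -4724*(-4426/11) = 20908424/11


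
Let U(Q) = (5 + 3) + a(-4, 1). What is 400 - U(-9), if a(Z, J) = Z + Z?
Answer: 400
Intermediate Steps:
a(Z, J) = 2*Z
U(Q) = 0 (U(Q) = (5 + 3) + 2*(-4) = 8 - 8 = 0)
400 - U(-9) = 400 - 1*0 = 400 + 0 = 400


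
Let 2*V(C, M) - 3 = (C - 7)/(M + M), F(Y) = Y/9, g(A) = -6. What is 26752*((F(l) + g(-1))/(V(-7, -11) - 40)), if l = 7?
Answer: 3457696/945 ≈ 3658.9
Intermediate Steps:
F(Y) = Y/9 (F(Y) = Y*(⅑) = Y/9)
V(C, M) = 3/2 + (-7 + C)/(4*M) (V(C, M) = 3/2 + ((C - 7)/(M + M))/2 = 3/2 + ((-7 + C)/((2*M)))/2 = 3/2 + ((-7 + C)*(1/(2*M)))/2 = 3/2 + ((-7 + C)/(2*M))/2 = 3/2 + (-7 + C)/(4*M))
26752*((F(l) + g(-1))/(V(-7, -11) - 40)) = 26752*(((⅑)*7 - 6)/((¼)*(-7 - 7 + 6*(-11))/(-11) - 40)) = 26752*((7/9 - 6)/((¼)*(-1/11)*(-7 - 7 - 66) - 40)) = 26752*(-47/(9*((¼)*(-1/11)*(-80) - 40))) = 26752*(-47/(9*(20/11 - 40))) = 26752*(-47/(9*(-420/11))) = 26752*(-47/9*(-11/420)) = 26752*(517/3780) = 3457696/945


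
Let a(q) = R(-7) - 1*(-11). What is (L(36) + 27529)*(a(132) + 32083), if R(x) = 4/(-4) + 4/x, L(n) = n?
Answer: 6192394555/7 ≈ 8.8463e+8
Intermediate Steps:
R(x) = -1 + 4/x (R(x) = 4*(-¼) + 4/x = -1 + 4/x)
a(q) = 66/7 (a(q) = (4 - 1*(-7))/(-7) - 1*(-11) = -(4 + 7)/7 + 11 = -⅐*11 + 11 = -11/7 + 11 = 66/7)
(L(36) + 27529)*(a(132) + 32083) = (36 + 27529)*(66/7 + 32083) = 27565*(224647/7) = 6192394555/7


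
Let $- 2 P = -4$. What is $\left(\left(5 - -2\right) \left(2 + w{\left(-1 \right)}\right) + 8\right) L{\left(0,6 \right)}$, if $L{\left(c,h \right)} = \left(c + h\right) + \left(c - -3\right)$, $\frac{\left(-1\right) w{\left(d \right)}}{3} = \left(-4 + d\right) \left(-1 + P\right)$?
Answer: $1143$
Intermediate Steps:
$P = 2$ ($P = \left(- \frac{1}{2}\right) \left(-4\right) = 2$)
$w{\left(d \right)} = 12 - 3 d$ ($w{\left(d \right)} = - 3 \left(-4 + d\right) \left(-1 + 2\right) = - 3 \left(-4 + d\right) 1 = - 3 \left(-4 + d\right) = 12 - 3 d$)
$L{\left(c,h \right)} = 3 + h + 2 c$ ($L{\left(c,h \right)} = \left(c + h\right) + \left(c + 3\right) = \left(c + h\right) + \left(3 + c\right) = 3 + h + 2 c$)
$\left(\left(5 - -2\right) \left(2 + w{\left(-1 \right)}\right) + 8\right) L{\left(0,6 \right)} = \left(\left(5 - -2\right) \left(2 + \left(12 - -3\right)\right) + 8\right) \left(3 + 6 + 2 \cdot 0\right) = \left(\left(5 + 2\right) \left(2 + \left(12 + 3\right)\right) + 8\right) \left(3 + 6 + 0\right) = \left(7 \left(2 + 15\right) + 8\right) 9 = \left(7 \cdot 17 + 8\right) 9 = \left(119 + 8\right) 9 = 127 \cdot 9 = 1143$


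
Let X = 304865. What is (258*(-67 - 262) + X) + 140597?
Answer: 360580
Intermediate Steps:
(258*(-67 - 262) + X) + 140597 = (258*(-67 - 262) + 304865) + 140597 = (258*(-329) + 304865) + 140597 = (-84882 + 304865) + 140597 = 219983 + 140597 = 360580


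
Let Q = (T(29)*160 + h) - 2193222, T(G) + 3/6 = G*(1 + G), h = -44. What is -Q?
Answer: 2054146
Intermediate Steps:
T(G) = -½ + G*(1 + G)
Q = -2054146 (Q = ((-½ + 29 + 29²)*160 - 44) - 2193222 = ((-½ + 29 + 841)*160 - 44) - 2193222 = ((1739/2)*160 - 44) - 2193222 = (139120 - 44) - 2193222 = 139076 - 2193222 = -2054146)
-Q = -1*(-2054146) = 2054146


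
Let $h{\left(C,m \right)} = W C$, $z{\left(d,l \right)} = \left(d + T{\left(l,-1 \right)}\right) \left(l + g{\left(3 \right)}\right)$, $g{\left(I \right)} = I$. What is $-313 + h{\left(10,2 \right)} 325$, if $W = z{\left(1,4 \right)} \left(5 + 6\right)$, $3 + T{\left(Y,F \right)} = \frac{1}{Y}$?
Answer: $- \frac{876501}{2} \approx -4.3825 \cdot 10^{5}$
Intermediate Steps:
$T{\left(Y,F \right)} = -3 + \frac{1}{Y}$
$z{\left(d,l \right)} = \left(3 + l\right) \left(-3 + d + \frac{1}{l}\right)$ ($z{\left(d,l \right)} = \left(d - \left(3 - \frac{1}{l}\right)\right) \left(l + 3\right) = \left(-3 + d + \frac{1}{l}\right) \left(3 + l\right) = \left(3 + l\right) \left(-3 + d + \frac{1}{l}\right)$)
$W = - \frac{539}{4}$ ($W = \left(-8 - 12 + 3 \cdot 1 + \frac{3}{4} + 1 \cdot 4\right) \left(5 + 6\right) = \left(-8 - 12 + 3 + 3 \cdot \frac{1}{4} + 4\right) 11 = \left(-8 - 12 + 3 + \frac{3}{4} + 4\right) 11 = \left(- \frac{49}{4}\right) 11 = - \frac{539}{4} \approx -134.75$)
$h{\left(C,m \right)} = - \frac{539 C}{4}$
$-313 + h{\left(10,2 \right)} 325 = -313 + \left(- \frac{539}{4}\right) 10 \cdot 325 = -313 - \frac{875875}{2} = - \frac{876501}{2}$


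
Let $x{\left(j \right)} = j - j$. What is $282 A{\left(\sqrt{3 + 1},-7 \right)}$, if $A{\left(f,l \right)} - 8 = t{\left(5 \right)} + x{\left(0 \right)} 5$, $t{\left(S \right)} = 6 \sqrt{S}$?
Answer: $2256 + 1692 \sqrt{5} \approx 6039.4$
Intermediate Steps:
$x{\left(j \right)} = 0$
$A{\left(f,l \right)} = 8 + 6 \sqrt{5}$ ($A{\left(f,l \right)} = 8 + \left(6 \sqrt{5} + 0 \cdot 5\right) = 8 + \left(6 \sqrt{5} + 0\right) = 8 + 6 \sqrt{5}$)
$282 A{\left(\sqrt{3 + 1},-7 \right)} = 282 \left(8 + 6 \sqrt{5}\right) = 2256 + 1692 \sqrt{5}$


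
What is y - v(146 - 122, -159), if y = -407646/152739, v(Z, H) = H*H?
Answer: -143029715/5657 ≈ -25284.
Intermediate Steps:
v(Z, H) = H**2
y = -15098/5657 (y = -407646*1/152739 = -15098/5657 ≈ -2.6689)
y - v(146 - 122, -159) = -15098/5657 - 1*(-159)**2 = -15098/5657 - 1*25281 = -15098/5657 - 25281 = -143029715/5657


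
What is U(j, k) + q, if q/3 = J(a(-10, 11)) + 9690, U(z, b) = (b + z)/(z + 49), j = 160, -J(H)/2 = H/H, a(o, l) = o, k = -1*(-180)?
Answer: 6074716/209 ≈ 29066.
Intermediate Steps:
k = 180
J(H) = -2 (J(H) = -2*H/H = -2*1 = -2)
U(z, b) = (b + z)/(49 + z)
q = 29064 (q = 3*(-2 + 9690) = 3*9688 = 29064)
U(j, k) + q = (180 + 160)/(49 + 160) + 29064 = 340/209 + 29064 = 6074716/209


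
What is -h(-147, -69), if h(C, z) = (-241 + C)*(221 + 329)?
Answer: 213400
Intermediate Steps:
h(C, z) = -132550 + 550*C (h(C, z) = (-241 + C)*550 = -132550 + 550*C)
-h(-147, -69) = -(-132550 + 550*(-147)) = -(-132550 - 80850) = -1*(-213400) = 213400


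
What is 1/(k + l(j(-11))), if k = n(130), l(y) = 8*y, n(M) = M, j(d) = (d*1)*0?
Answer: 1/130 ≈ 0.0076923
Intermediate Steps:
j(d) = 0 (j(d) = d*0 = 0)
k = 130
1/(k + l(j(-11))) = 1/(130 + 8*0) = 1/(130 + 0) = 1/130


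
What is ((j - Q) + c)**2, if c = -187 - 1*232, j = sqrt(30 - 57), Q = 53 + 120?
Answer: 350437 - 3552*I*sqrt(3) ≈ 3.5044e+5 - 6152.2*I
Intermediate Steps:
Q = 173
j = 3*I*sqrt(3) (j = sqrt(-27) = 3*I*sqrt(3) ≈ 5.1962*I)
c = -419 (c = -187 - 232 = -419)
((j - Q) + c)**2 = ((3*I*sqrt(3) - 1*173) - 419)**2 = ((3*I*sqrt(3) - 173) - 419)**2 = ((-173 + 3*I*sqrt(3)) - 419)**2 = (-592 + 3*I*sqrt(3))**2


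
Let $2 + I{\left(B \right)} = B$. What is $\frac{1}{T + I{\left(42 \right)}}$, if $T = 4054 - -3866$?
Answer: $\frac{1}{7960} \approx 0.00012563$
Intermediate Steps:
$T = 7920$ ($T = 4054 + 3866 = 7920$)
$I{\left(B \right)} = -2 + B$
$\frac{1}{T + I{\left(42 \right)}} = \frac{1}{7920 + \left(-2 + 42\right)} = \frac{1}{7920 + 40} = \frac{1}{7960}$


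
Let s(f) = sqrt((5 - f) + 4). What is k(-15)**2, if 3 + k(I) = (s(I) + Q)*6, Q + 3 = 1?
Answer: 1089 - 360*sqrt(6) ≈ 207.18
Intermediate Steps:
Q = -2 (Q = -3 + 1 = -2)
s(f) = sqrt(9 - f)
k(I) = -15 + 6*sqrt(9 - I) (k(I) = -3 + (sqrt(9 - I) - 2)*6 = -3 + (-2 + sqrt(9 - I))*6 = -3 + (-12 + 6*sqrt(9 - I)) = -15 + 6*sqrt(9 - I))
k(-15)**2 = (-15 + 6*sqrt(9 - 1*(-15)))**2 = (-15 + 6*sqrt(9 + 15))**2 = (-15 + 6*sqrt(24))**2 = (-15 + 6*(2*sqrt(6)))**2 = (-15 + 12*sqrt(6))**2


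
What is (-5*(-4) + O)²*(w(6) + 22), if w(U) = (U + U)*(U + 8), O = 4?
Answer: 109440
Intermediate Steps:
w(U) = 2*U*(8 + U) (w(U) = (2*U)*(8 + U) = 2*U*(8 + U))
(-5*(-4) + O)²*(w(6) + 22) = (-5*(-4) + 4)²*(2*6*(8 + 6) + 22) = (20 + 4)²*(2*6*14 + 22) = 24²*(168 + 22) = 576*190 = 109440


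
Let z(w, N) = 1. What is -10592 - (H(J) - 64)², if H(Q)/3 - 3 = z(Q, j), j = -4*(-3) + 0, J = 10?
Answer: -13296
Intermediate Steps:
j = 12 (j = 12 + 0 = 12)
H(Q) = 12 (H(Q) = 9 + 3*1 = 9 + 3 = 12)
-10592 - (H(J) - 64)² = -10592 - (12 - 64)² = -10592 - 1*(-52)² = -10592 - 1*2704 = -10592 - 2704 = -13296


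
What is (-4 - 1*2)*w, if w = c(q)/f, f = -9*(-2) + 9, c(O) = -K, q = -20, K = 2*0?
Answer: 0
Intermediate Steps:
K = 0
c(O) = 0 (c(O) = -1*0 = 0)
f = 27 (f = 18 + 9 = 27)
w = 0 (w = 0/27 = 0*(1/27) = 0)
(-4 - 1*2)*w = (-4 - 1*2)*0 = (-4 - 2)*0 = -6*0 = 0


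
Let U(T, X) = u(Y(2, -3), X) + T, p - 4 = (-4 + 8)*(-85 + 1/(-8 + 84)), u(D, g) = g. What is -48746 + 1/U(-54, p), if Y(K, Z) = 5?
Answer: -361159133/7409 ≈ -48746.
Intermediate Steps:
p = -6383/19 (p = 4 + (-4 + 8)*(-85 + 1/(-8 + 84)) = 4 + 4*(-85 + 1/76) = 4 + 4*(-6459/76) = 4 - 6459/19 = -6383/19 ≈ -335.95)
U(T, X) = T + X (U(T, X) = X + T = T + X)
-48746 + 1/U(-54, p) = -48746 + 1/(-54 - 6383/19) = -48746 + 1/(-7409/19) = -48746 - 19/7409 = -361159133/7409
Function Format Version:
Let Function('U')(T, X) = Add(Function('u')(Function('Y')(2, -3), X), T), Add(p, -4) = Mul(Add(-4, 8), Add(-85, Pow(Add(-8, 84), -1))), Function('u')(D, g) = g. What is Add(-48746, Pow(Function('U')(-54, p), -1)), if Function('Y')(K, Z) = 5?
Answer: Rational(-361159133, 7409) ≈ -48746.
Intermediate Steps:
p = Rational(-6383, 19) (p = Add(4, Mul(Add(-4, 8), Add(-85, Pow(Add(-8, 84), -1)))) = Add(4, Mul(4, Add(-85, Pow(76, -1)))) = Add(4, Mul(4, Add(-85, Rational(1, 76)))) = Add(4, Mul(4, Rational(-6459, 76))) = Add(4, Rational(-6459, 19)) = Rational(-6383, 19) ≈ -335.95)
Function('U')(T, X) = Add(T, X) (Function('U')(T, X) = Add(X, T) = Add(T, X))
Add(-48746, Pow(Function('U')(-54, p), -1)) = Add(-48746, Pow(Add(-54, Rational(-6383, 19)), -1)) = Add(-48746, Pow(Rational(-7409, 19), -1)) = Add(-48746, Rational(-19, 7409)) = Rational(-361159133, 7409)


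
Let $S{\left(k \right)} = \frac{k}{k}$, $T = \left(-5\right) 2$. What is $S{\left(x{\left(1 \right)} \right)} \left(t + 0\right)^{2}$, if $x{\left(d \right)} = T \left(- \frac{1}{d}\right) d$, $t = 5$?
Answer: $25$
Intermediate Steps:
$T = -10$
$x{\left(d \right)} = 10$ ($x{\left(d \right)} = - 10 \left(- \frac{1}{d}\right) d = \frac{10}{d} d = 10$)
$S{\left(k \right)} = 1$
$S{\left(x{\left(1 \right)} \right)} \left(t + 0\right)^{2} = 1 \left(5 + 0\right)^{2} = 1 \cdot 5^{2} = 1 \cdot 25 = 25$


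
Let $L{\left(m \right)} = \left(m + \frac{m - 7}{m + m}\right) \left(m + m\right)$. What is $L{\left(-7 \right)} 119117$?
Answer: $10005828$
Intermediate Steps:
$L{\left(m \right)} = 2 m \left(m + \frac{-7 + m}{2 m}\right)$ ($L{\left(m \right)} = \left(m + \frac{-7 + m}{2 m}\right) 2 m = 2 m \left(m + \frac{-7 + m}{2 m}\right)$)
$L{\left(-7 \right)} 119117 = \left(-7 - 7 + 2 \left(-7\right)^{2}\right) 119117 = \left(-7 - 7 + 2 \cdot 49\right) 119117 = \left(-7 - 7 + 98\right) 119117 = 84 \cdot 119117 = 10005828$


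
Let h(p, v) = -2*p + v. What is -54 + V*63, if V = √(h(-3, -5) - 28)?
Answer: -54 + 189*I*√3 ≈ -54.0 + 327.36*I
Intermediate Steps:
h(p, v) = v - 2*p
V = 3*I*√3 (V = √((-5 - 2*(-3)) - 28) = √((-5 + 6) - 28) = √(1 - 28) = √(-27) = 3*I*√3 ≈ 5.1962*I)
-54 + V*63 = -54 + (3*I*√3)*63 = -54 + 189*I*√3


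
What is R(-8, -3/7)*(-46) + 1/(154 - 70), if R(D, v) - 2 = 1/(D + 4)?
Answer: -6761/84 ≈ -80.488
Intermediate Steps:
R(D, v) = 2 + 1/(4 + D) (R(D, v) = 2 + 1/(D + 4) = 2 + 1/(4 + D))
R(-8, -3/7)*(-46) + 1/(154 - 70) = ((9 + 2*(-8))/(4 - 8))*(-46) + 1/(154 - 70) = ((9 - 16)/(-4))*(-46) + 1/84 = -¼*(-7)*(-46) + 1/84 = (7/4)*(-46) + 1/84 = -161/2 + 1/84 = -6761/84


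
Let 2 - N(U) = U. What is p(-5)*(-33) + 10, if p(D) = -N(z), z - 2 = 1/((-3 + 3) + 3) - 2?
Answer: 65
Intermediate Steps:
z = ⅓ (z = 2 + (1/((-3 + 3) + 3) - 2) = 2 + (1/(0 + 3) - 2) = 2 + (1/3 - 2) = 2 + (⅓ - 2) = 2 - 5/3 = ⅓ ≈ 0.33333)
N(U) = 2 - U
p(D) = -5/3 (p(D) = -(2 - 1*⅓) = -(2 - ⅓) = -1*5/3 = -5/3)
p(-5)*(-33) + 10 = -5/3*(-33) + 10 = 55 + 10 = 65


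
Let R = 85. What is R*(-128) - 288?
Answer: -11168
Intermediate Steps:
R*(-128) - 288 = 85*(-128) - 288 = -10880 - 288 = -11168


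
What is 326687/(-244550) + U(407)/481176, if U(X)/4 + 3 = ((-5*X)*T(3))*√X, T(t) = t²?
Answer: -3274934969/2451491475 - 2035*√407/13366 ≈ -4.4075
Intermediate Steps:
U(X) = -12 - 180*X^(3/2) (U(X) = -12 + 4*((-5*X*3²)*√X) = -12 + 4*((-5*X*9)*√X) = -12 + 4*((-45*X)*√X) = -12 + 4*(-45*X^(3/2)) = -12 - 180*X^(3/2))
326687/(-244550) + U(407)/481176 = 326687/(-244550) + (-12 - 73260*√407)/481176 = 326687*(-1/244550) + (-12 - 73260*√407)*(1/481176) = -326687/244550 + (-12 - 73260*√407)*(1/481176) = -326687/244550 + (-1/40098 - 2035*√407/13366) = -3274934969/2451491475 - 2035*√407/13366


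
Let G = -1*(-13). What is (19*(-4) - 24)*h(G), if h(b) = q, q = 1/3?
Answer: -100/3 ≈ -33.333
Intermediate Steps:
G = 13
q = ⅓ ≈ 0.33333
h(b) = ⅓
(19*(-4) - 24)*h(G) = (19*(-4) - 24)*(⅓) = (-76 - 24)*(⅓) = -100*⅓ = -100/3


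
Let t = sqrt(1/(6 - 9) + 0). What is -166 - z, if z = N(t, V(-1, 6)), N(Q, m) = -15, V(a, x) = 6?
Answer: -151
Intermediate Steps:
t = I*sqrt(3)/3 (t = sqrt(1/(-3) + 0) = sqrt(-1/3 + 0) = sqrt(-1/3) = I*sqrt(3)/3 ≈ 0.57735*I)
z = -15
-166 - z = -166 - 1*(-15) = -166 + 15 = -151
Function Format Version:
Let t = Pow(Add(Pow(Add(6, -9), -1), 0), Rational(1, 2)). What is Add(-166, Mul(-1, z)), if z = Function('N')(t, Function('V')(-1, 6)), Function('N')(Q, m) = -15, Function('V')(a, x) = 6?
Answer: -151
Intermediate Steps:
t = Mul(Rational(1, 3), I, Pow(3, Rational(1, 2))) (t = Pow(Add(Pow(-3, -1), 0), Rational(1, 2)) = Pow(Add(Rational(-1, 3), 0), Rational(1, 2)) = Pow(Rational(-1, 3), Rational(1, 2)) = Mul(Rational(1, 3), I, Pow(3, Rational(1, 2))) ≈ Mul(0.57735, I))
z = -15
Add(-166, Mul(-1, z)) = Add(-166, Mul(-1, -15)) = Add(-166, 15) = -151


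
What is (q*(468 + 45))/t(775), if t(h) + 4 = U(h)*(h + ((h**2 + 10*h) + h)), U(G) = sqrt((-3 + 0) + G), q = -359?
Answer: -61389/23932547195207 - 37442685825*sqrt(193)/47865094390414 ≈ -0.010867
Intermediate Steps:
U(G) = sqrt(-3 + G)
t(h) = -4 + sqrt(-3 + h)*(h**2 + 12*h) (t(h) = -4 + sqrt(-3 + h)*(h + ((h**2 + 10*h) + h)) = -4 + sqrt(-3 + h)*(h + (h**2 + 11*h)) = -4 + sqrt(-3 + h)*(h**2 + 12*h))
(q*(468 + 45))/t(775) = (-359*(468 + 45))/(-4 + 775**2*sqrt(-3 + 775) + 12*775*sqrt(-3 + 775)) = (-359*513)/(-4 + 600625*sqrt(772) + 12*775*sqrt(772)) = -184167/(-4 + 600625*(2*sqrt(193)) + 12*775*(2*sqrt(193))) = -184167/(-4 + 1201250*sqrt(193) + 18600*sqrt(193)) = -184167/(-4 + 1219850*sqrt(193))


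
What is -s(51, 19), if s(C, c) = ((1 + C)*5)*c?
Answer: -4940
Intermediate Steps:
s(C, c) = c*(5 + 5*C) (s(C, c) = (5 + 5*C)*c = c*(5 + 5*C))
-s(51, 19) = -5*19*(1 + 51) = -5*19*52 = -1*4940 = -4940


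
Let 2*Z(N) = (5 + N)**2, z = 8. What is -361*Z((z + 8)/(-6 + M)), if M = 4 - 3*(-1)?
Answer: -159201/2 ≈ -79601.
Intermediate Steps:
M = 7 (M = 4 + 3 = 7)
Z(N) = (5 + N)**2/2
-361*Z((z + 8)/(-6 + M)) = -361*(5 + (8 + 8)/(-6 + 7))**2/2 = -361*(5 + 16/1)**2/2 = -361*(5 + 16*1)**2/2 = -361*(5 + 16)**2/2 = -361*21**2/2 = -361*441/2 = -159201/2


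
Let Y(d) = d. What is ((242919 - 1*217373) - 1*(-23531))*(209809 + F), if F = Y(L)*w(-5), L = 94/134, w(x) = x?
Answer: 689873818536/67 ≈ 1.0297e+10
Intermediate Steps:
L = 47/67 (L = 94*(1/134) = 47/67 ≈ 0.70149)
F = -235/67 (F = (47/67)*(-5) = -235/67 ≈ -3.5075)
((242919 - 1*217373) - 1*(-23531))*(209809 + F) = ((242919 - 1*217373) - 1*(-23531))*(209809 - 235/67) = ((242919 - 217373) + 23531)*(14056968/67) = (25546 + 23531)*(14056968/67) = 49077*(14056968/67) = 689873818536/67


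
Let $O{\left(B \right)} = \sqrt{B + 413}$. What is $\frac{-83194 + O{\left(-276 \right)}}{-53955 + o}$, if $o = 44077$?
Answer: $\frac{41597}{4939} - \frac{\sqrt{137}}{9878} \approx 8.421$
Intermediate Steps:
$O{\left(B \right)} = \sqrt{413 + B}$
$\frac{-83194 + O{\left(-276 \right)}}{-53955 + o} = \frac{-83194 + \sqrt{413 - 276}}{-53955 + 44077} = \frac{-83194 + \sqrt{137}}{-9878} = \left(-83194 + \sqrt{137}\right) \left(- \frac{1}{9878}\right) = \frac{41597}{4939} - \frac{\sqrt{137}}{9878}$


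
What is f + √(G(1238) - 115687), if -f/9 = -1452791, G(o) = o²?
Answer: 13075119 + √1416957 ≈ 1.3076e+7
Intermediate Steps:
f = 13075119 (f = -9*(-1452791) = 13075119)
f + √(G(1238) - 115687) = 13075119 + √(1238² - 115687) = 13075119 + √(1532644 - 115687) = 13075119 + √1416957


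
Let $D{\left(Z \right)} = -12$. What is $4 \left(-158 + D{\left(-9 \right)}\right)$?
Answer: $-680$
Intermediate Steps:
$4 \left(-158 + D{\left(-9 \right)}\right) = 4 \left(-158 - 12\right) = 4 \left(-170\right) = -680$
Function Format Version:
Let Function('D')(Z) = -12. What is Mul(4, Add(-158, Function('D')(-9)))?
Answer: -680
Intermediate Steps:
Mul(4, Add(-158, Function('D')(-9))) = Mul(4, Add(-158, -12)) = Mul(4, -170) = -680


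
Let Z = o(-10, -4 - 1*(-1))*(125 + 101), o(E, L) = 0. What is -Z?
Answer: 0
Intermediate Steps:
Z = 0 (Z = 0*(125 + 101) = 0*226 = 0)
-Z = -1*0 = 0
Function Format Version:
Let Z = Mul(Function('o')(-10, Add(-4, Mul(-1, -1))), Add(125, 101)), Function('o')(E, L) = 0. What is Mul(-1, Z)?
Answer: 0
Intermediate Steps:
Z = 0 (Z = Mul(0, Add(125, 101)) = Mul(0, 226) = 0)
Mul(-1, Z) = Mul(-1, 0) = 0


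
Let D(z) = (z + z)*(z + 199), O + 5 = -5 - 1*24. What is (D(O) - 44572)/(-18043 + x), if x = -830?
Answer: 55792/18873 ≈ 2.9562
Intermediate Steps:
O = -34 (O = -5 + (-5 - 1*24) = -5 + (-5 - 24) = -5 - 29 = -34)
D(z) = 2*z*(199 + z) (D(z) = (2*z)*(199 + z) = 2*z*(199 + z))
(D(O) - 44572)/(-18043 + x) = (2*(-34)*(199 - 34) - 44572)/(-18043 - 830) = (2*(-34)*165 - 44572)/(-18873) = (-11220 - 44572)*(-1/18873) = -55792*(-1/18873) = 55792/18873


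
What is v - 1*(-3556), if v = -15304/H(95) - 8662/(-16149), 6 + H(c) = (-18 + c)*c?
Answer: 419541660058/118033041 ≈ 3554.4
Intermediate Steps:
H(c) = -6 + c*(-18 + c) (H(c) = -6 + (-18 + c)*c = -6 + c*(-18 + c))
v = -183833738/118033041 (v = -15304/(-6 + 95**2 - 18*95) - 8662/(-16149) = -15304/(-6 + 9025 - 1710) - 8662*(-1/16149) = -15304/7309 + 8662/16149 = -183833738/118033041 ≈ -1.5575)
v - 1*(-3556) = -183833738/118033041 - 1*(-3556) = -183833738/118033041 + 3556 = 419541660058/118033041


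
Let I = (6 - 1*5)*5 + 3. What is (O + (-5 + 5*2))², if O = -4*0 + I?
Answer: 169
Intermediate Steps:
I = 8 (I = (6 - 5)*5 + 3 = 1*5 + 3 = 5 + 3 = 8)
O = 8 (O = -4*0 + 8 = 0 + 8 = 8)
(O + (-5 + 5*2))² = (8 + (-5 + 5*2))² = (8 + (-5 + 10))² = (8 + 5)² = 13² = 169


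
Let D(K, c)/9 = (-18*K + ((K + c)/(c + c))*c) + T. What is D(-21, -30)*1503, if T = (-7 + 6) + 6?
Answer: 9671805/2 ≈ 4.8359e+6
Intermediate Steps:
T = 5 (T = -1 + 6 = 5)
D(K, c) = 45 - 315*K/2 + 9*c/2 (D(K, c) = 9*((-18*K + ((K + c)/(c + c))*c) + 5) = 9*((-18*K + ((K + c)/((2*c)))*c) + 5) = 9*((-18*K + ((K + c)*(1/(2*c)))*c) + 5) = 9*((-18*K + ((K + c)/(2*c))*c) + 5) = 9*((-18*K + (K/2 + c/2)) + 5) = 9*((c/2 - 35*K/2) + 5) = 9*(5 + c/2 - 35*K/2) = 45 - 315*K/2 + 9*c/2)
D(-21, -30)*1503 = (45 - 315/2*(-21) + (9/2)*(-30))*1503 = (45 + 6615/2 - 135)*1503 = (6435/2)*1503 = 9671805/2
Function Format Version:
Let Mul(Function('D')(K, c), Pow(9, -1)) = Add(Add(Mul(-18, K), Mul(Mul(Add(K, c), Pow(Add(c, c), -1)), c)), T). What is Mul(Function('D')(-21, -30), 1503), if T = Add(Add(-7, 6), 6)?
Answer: Rational(9671805, 2) ≈ 4.8359e+6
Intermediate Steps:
T = 5 (T = Add(-1, 6) = 5)
Function('D')(K, c) = Add(45, Mul(Rational(-315, 2), K), Mul(Rational(9, 2), c)) (Function('D')(K, c) = Mul(9, Add(Add(Mul(-18, K), Mul(Mul(Add(K, c), Pow(Add(c, c), -1)), c)), 5)) = Mul(9, Add(Add(Mul(-18, K), Mul(Mul(Add(K, c), Pow(Mul(2, c), -1)), c)), 5)) = Mul(9, Add(Add(Mul(-18, K), Mul(Mul(Add(K, c), Mul(Rational(1, 2), Pow(c, -1))), c)), 5)) = Mul(9, Add(Add(Mul(-18, K), Mul(Mul(Rational(1, 2), Pow(c, -1), Add(K, c)), c)), 5)) = Mul(9, Add(Add(Mul(-18, K), Add(Mul(Rational(1, 2), K), Mul(Rational(1, 2), c))), 5)) = Mul(9, Add(Add(Mul(Rational(1, 2), c), Mul(Rational(-35, 2), K)), 5)) = Mul(9, Add(5, Mul(Rational(1, 2), c), Mul(Rational(-35, 2), K))) = Add(45, Mul(Rational(-315, 2), K), Mul(Rational(9, 2), c)))
Mul(Function('D')(-21, -30), 1503) = Mul(Add(45, Mul(Rational(-315, 2), -21), Mul(Rational(9, 2), -30)), 1503) = Mul(Add(45, Rational(6615, 2), -135), 1503) = Mul(Rational(6435, 2), 1503) = Rational(9671805, 2)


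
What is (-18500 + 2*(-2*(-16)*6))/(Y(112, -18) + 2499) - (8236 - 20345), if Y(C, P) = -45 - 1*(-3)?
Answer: 4247671/351 ≈ 12102.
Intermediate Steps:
Y(C, P) = -42 (Y(C, P) = -45 + 3 = -42)
(-18500 + 2*(-2*(-16)*6))/(Y(112, -18) + 2499) - (8236 - 20345) = (-18500 + 2*(-2*(-16)*6))/(-42 + 2499) - (8236 - 20345) = (-18500 + 2*(32*6))/2457 - 1*(-12109) = (-18500 + 2*192)*(1/2457) + 12109 = (-18500 + 384)*(1/2457) + 12109 = -18116*1/2457 + 12109 = -2588/351 + 12109 = 4247671/351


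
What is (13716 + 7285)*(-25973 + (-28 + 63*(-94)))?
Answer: -670414923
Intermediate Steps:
(13716 + 7285)*(-25973 + (-28 + 63*(-94))) = 21001*(-25973 + (-28 - 5922)) = 21001*(-25973 - 5950) = 21001*(-31923) = -670414923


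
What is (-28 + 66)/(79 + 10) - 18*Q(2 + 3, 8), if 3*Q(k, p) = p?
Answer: -4234/89 ≈ -47.573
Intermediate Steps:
Q(k, p) = p/3
(-28 + 66)/(79 + 10) - 18*Q(2 + 3, 8) = (-28 + 66)/(79 + 10) - 6*8 = 38/89 - 18*8/3 = 38*(1/89) - 48 = 38/89 - 48 = -4234/89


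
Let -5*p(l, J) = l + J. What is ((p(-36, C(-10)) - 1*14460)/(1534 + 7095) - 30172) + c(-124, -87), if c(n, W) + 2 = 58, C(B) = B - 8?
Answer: -1299427066/43145 ≈ -30118.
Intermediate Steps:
C(B) = -8 + B
c(n, W) = 56 (c(n, W) = -2 + 58 = 56)
p(l, J) = -J/5 - l/5 (p(l, J) = -(l + J)/5 = -(J + l)/5 = -J/5 - l/5)
((p(-36, C(-10)) - 1*14460)/(1534 + 7095) - 30172) + c(-124, -87) = (((-(-8 - 10)/5 - 1/5*(-36)) - 1*14460)/(1534 + 7095) - 30172) + 56 = (((-1/5*(-18) + 36/5) - 14460)/8629 - 30172) + 56 = (((18/5 + 36/5) - 14460)*(1/8629) - 30172) + 56 = ((54/5 - 14460)*(1/8629) - 30172) + 56 = (-72246/5*1/8629 - 30172) + 56 = (-72246/43145 - 30172) + 56 = -1301843186/43145 + 56 = -1299427066/43145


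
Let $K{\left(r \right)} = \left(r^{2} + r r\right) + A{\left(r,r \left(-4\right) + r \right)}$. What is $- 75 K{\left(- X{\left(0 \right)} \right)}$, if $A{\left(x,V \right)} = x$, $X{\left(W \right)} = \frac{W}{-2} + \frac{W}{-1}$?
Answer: $0$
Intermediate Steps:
$X{\left(W \right)} = - \frac{3 W}{2}$ ($X{\left(W \right)} = W \left(- \frac{1}{2}\right) + W \left(-1\right) = - \frac{W}{2} - W = - \frac{3 W}{2}$)
$K{\left(r \right)} = r + 2 r^{2}$ ($K{\left(r \right)} = \left(r^{2} + r r\right) + r = \left(r^{2} + r^{2}\right) + r = 2 r^{2} + r = r + 2 r^{2}$)
$- 75 K{\left(- X{\left(0 \right)} \right)} = - 75 - \frac{\left(-3\right) 0}{2} \left(1 + 2 \left(- \frac{\left(-3\right) 0}{2}\right)\right) = - 75 \left(-1\right) 0 \left(1 + 2 \left(\left(-1\right) 0\right)\right) = - 75 \cdot 0 \left(1 + 2 \cdot 0\right) = - 75 \cdot 0 \left(1 + 0\right) = - 75 \cdot 0 \cdot 1 = \left(-75\right) 0 = 0$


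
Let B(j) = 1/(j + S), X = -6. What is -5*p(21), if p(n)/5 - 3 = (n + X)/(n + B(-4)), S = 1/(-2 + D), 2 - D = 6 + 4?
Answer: -79200/851 ≈ -93.067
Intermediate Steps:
D = -8 (D = 2 - (6 + 4) = 2 - 1*10 = 2 - 10 = -8)
S = -⅒ (S = 1/(-2 - 8) = 1/(-10) = -⅒ ≈ -0.10000)
B(j) = 1/(-⅒ + j) (B(j) = 1/(j - ⅒) = 1/(-⅒ + j))
p(n) = 15 + 5*(-6 + n)/(-10/41 + n) (p(n) = 15 + 5*((n - 6)/(n + 10/(-1 + 10*(-4)))) = 15 + 5*((-6 + n)/(n + 10/(-1 - 40))) = 15 + 5*((-6 + n)/(n + 10/(-41))) = 15 + 5*((-6 + n)/(n + 10*(-1/41))) = 15 + 5*((-6 + n)/(n - 10/41)) = 15 + 5*((-6 + n)/(-10/41 + n)) = 15 + 5*(-6 + n)/(-10/41 + n))
-5*p(21) = -100*(-69 + 41*21)/(-10 + 41*21) = -100*(-69 + 861)/(-10 + 861) = -100*792/851 = -5*15840/851 = -79200/851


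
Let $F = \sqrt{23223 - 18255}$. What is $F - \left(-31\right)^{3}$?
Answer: $29791 + 6 \sqrt{138} \approx 29862.0$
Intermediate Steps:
$F = 6 \sqrt{138}$ ($F = \sqrt{4968} = 6 \sqrt{138} \approx 70.484$)
$F - \left(-31\right)^{3} = 6 \sqrt{138} - \left(-31\right)^{3} = 6 \sqrt{138} - -29791 = 6 \sqrt{138} + 29791 = 29791 + 6 \sqrt{138}$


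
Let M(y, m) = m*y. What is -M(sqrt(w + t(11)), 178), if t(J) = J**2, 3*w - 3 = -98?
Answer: -356*sqrt(201)/3 ≈ -1682.4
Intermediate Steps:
w = -95/3 (w = 1 + (1/3)*(-98) = 1 - 98/3 = -95/3 ≈ -31.667)
-M(sqrt(w + t(11)), 178) = -178*sqrt(-95/3 + 11**2) = -178*sqrt(-95/3 + 121) = -178*sqrt(268/3) = -178*2*sqrt(201)/3 = -356*sqrt(201)/3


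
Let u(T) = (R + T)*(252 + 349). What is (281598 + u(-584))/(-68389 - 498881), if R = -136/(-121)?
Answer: 831397/6863967 ≈ 0.12112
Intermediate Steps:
R = 136/121 (R = -136*(-1/121) = 136/121 ≈ 1.1240)
u(T) = 81736/121 + 601*T (u(T) = (136/121 + T)*(252 + 349) = (136/121 + T)*601 = 81736/121 + 601*T)
(281598 + u(-584))/(-68389 - 498881) = (281598 + (81736/121 + 601*(-584)))/(-68389 - 498881) = (281598 + (81736/121 - 350984))/(-567270) = (281598 - 42387328/121)*(-1/567270) = -8313970/121*(-1/567270) = 831397/6863967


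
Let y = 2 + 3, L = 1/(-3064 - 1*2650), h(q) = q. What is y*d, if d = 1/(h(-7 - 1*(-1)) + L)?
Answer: -5714/6857 ≈ -0.83331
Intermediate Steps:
L = -1/5714 (L = 1/(-3064 - 2650) = 1/(-5714) = -1/5714 ≈ -0.00017501)
y = 5
d = -5714/34285 (d = 1/((-7 - 1*(-1)) - 1/5714) = 1/((-7 + 1) - 1/5714) = 1/(-6 - 1/5714) = 1/(-34285/5714) = -5714/34285 ≈ -0.16666)
y*d = 5*(-5714/34285) = -5714/6857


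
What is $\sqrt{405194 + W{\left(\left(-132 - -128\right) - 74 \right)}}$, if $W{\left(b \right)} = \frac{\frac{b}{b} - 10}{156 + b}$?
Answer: $\frac{\sqrt{273911066}}{26} \approx 636.55$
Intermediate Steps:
$W{\left(b \right)} = - \frac{9}{156 + b}$ ($W{\left(b \right)} = \frac{1 - 10}{156 + b} = - \frac{9}{156 + b}$)
$\sqrt{405194 + W{\left(\left(-132 - -128\right) - 74 \right)}} = \sqrt{405194 - \frac{9}{156 - 78}} = \sqrt{405194 - \frac{9}{78}} = \sqrt{405194 - \frac{3}{26}} = \sqrt{\frac{10535041}{26}} = \frac{\sqrt{273911066}}{26}$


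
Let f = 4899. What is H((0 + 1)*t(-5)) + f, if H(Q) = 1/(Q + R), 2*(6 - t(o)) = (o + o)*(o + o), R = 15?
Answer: 142070/29 ≈ 4899.0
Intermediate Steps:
t(o) = 6 - 2*o² (t(o) = 6 - (o + o)*(o + o)/2 = 6 - 2*o*2*o/2 = 6 - 2*o²)
H(Q) = 1/(15 + Q) (H(Q) = 1/(Q + 15) = 1/(15 + Q))
H((0 + 1)*t(-5)) + f = 1/(15 + (0 + 1)*(6 - 2*(-5)²)) + 4899 = 1/(15 + 1*(6 - 2*25)) + 4899 = 1/(15 + 1*(6 - 50)) + 4899 = 1/(15 + 1*(-44)) + 4899 = 1/(15 - 44) + 4899 = 1/(-29) + 4899 = -1/29 + 4899 = 142070/29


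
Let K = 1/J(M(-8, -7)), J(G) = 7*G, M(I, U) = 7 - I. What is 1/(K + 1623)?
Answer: 105/170416 ≈ 0.00061614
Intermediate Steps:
K = 1/105 (K = 1/(7*(7 - 1*(-8))) = 1/(7*(7 + 8)) = 1/(7*15) = 1/105 ≈ 0.0095238)
1/(K + 1623) = 1/(1/105 + 1623) = 1/(170416/105) = 105/170416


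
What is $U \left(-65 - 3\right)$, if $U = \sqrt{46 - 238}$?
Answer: $- 544 i \sqrt{3} \approx - 942.24 i$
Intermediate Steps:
$U = 8 i \sqrt{3}$ ($U = \sqrt{-192} = 8 i \sqrt{3} \approx 13.856 i$)
$U \left(-65 - 3\right) = 8 i \sqrt{3} \left(-65 - 3\right) = 8 i \sqrt{3} \left(-68\right) = - 544 i \sqrt{3}$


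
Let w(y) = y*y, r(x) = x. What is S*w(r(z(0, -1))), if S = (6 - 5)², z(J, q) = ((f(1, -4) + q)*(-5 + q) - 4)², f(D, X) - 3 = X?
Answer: 4096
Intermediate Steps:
f(D, X) = 3 + X
z(J, q) = (-4 + (-1 + q)*(-5 + q))² (z(J, q) = (((3 - 4) + q)*(-5 + q) - 4)² = ((-1 + q)*(-5 + q) - 4)² = (-4 + (-1 + q)*(-5 + q))²)
w(y) = y²
S = 1 (S = 1² = 1)
S*w(r(z(0, -1))) = 1*((-1 - 1*(-1)² + 6*(-1))²)² = 1*((-1 - 1*1 - 6)²)² = 1*((-1 - 1 - 6)²)² = 1*((-8)²)² = 1*64² = 1*4096 = 4096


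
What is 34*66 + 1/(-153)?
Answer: 343331/153 ≈ 2244.0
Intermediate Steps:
34*66 + 1/(-153) = 2244 - 1/153 = 343331/153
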